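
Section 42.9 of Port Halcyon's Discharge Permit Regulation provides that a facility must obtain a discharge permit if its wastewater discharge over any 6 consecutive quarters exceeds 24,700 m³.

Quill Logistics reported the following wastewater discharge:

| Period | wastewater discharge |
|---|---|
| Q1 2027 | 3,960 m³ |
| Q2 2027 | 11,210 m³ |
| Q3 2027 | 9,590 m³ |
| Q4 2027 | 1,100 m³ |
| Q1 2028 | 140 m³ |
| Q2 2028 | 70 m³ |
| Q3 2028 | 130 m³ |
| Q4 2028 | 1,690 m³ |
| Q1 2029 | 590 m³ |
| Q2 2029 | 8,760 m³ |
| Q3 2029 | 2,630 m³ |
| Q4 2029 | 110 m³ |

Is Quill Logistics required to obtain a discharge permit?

Yes

Q1 2027–Q2 2028: 3,960 m³ + 11,210 m³ + 9,590 m³ + 1,100 m³ + 140 m³ + 70 m³ = 26,070 m³ (over)
Q2 2027–Q3 2028: 11,210 m³ + 9,590 m³ + 1,100 m³ + 140 m³ + 70 m³ + 130 m³ = 22,240 m³ (under)
Q3 2027–Q4 2028: 9,590 m³ + 1,100 m³ + 140 m³ + 70 m³ + 130 m³ + 1,690 m³ = 12,720 m³ (under)
Q4 2027–Q1 2029: 1,100 m³ + 140 m³ + 70 m³ + 130 m³ + 1,690 m³ + 590 m³ = 3,720 m³ (under)
Q1 2028–Q2 2029: 140 m³ + 70 m³ + 130 m³ + 1,690 m³ + 590 m³ + 8,760 m³ = 11,380 m³ (under)
Q2 2028–Q3 2029: 70 m³ + 130 m³ + 1,690 m³ + 590 m³ + 8,760 m³ + 2,630 m³ = 13,870 m³ (under)
Q3 2028–Q4 2029: 130 m³ + 1,690 m³ + 590 m³ + 8,760 m³ + 2,630 m³ + 110 m³ = 13,910 m³ (under)
At least one window exceeds 24,700 m³.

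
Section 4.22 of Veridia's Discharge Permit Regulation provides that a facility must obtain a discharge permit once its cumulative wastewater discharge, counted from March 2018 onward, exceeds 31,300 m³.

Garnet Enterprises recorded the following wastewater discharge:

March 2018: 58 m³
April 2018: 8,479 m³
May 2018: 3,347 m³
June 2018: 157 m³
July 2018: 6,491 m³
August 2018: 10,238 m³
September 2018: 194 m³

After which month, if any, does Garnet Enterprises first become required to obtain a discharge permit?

Through March 2018: 58 m³
Through April 2018: 8,537 m³
Through May 2018: 11,884 m³
Through June 2018: 12,041 m³
Through July 2018: 18,532 m³
Through August 2018: 28,770 m³
Through September 2018: 28,964 m³
Final cumulative total 28,964 m³ ≤ 31,300 m³; the threshold is never exceeded.

Not triggered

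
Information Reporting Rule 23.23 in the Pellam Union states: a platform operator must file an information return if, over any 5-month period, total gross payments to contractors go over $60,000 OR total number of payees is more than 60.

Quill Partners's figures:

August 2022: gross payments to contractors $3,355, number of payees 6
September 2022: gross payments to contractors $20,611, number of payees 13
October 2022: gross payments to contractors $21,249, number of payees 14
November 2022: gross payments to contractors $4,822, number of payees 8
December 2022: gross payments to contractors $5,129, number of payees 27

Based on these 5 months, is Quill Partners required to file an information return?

Total gross payments to contractors: $3,355 + $20,611 + $21,249 + $4,822 + $5,129 = $55,166 (≤ $60,000).
Total number of payees: 6 + 13 + 14 + 8 + 27 = 68 (> 60).
The test is 'or': at least one threshold is exceeded.

Yes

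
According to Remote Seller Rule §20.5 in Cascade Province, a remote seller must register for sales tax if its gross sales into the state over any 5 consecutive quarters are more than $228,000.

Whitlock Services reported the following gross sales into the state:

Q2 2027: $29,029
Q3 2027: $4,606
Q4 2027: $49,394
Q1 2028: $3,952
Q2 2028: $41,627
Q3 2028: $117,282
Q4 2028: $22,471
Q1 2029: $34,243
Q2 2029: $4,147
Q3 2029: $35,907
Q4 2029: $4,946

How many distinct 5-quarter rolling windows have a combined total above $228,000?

1

Q2 2027–Q2 2028: $29,029 + $4,606 + $49,394 + $3,952 + $41,627 = $128,608 (under)
Q3 2027–Q3 2028: $4,606 + $49,394 + $3,952 + $41,627 + $117,282 = $216,861 (under)
Q4 2027–Q4 2028: $49,394 + $3,952 + $41,627 + $117,282 + $22,471 = $234,726 (over)
Q1 2028–Q1 2029: $3,952 + $41,627 + $117,282 + $22,471 + $34,243 = $219,575 (under)
Q2 2028–Q2 2029: $41,627 + $117,282 + $22,471 + $34,243 + $4,147 = $219,770 (under)
Q3 2028–Q3 2029: $117,282 + $22,471 + $34,243 + $4,147 + $35,907 = $214,050 (under)
Q4 2028–Q4 2029: $22,471 + $34,243 + $4,147 + $35,907 + $4,946 = $101,714 (under)
1 window exceeds the threshold.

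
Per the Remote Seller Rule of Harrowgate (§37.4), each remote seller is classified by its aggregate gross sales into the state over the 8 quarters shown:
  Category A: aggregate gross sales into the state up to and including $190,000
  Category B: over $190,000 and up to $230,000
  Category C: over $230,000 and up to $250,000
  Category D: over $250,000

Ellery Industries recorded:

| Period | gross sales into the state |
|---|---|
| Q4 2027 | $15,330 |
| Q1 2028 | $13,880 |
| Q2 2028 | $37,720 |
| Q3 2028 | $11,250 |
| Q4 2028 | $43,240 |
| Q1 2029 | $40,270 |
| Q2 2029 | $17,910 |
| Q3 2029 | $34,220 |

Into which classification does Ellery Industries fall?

Aggregate gross sales into the state: $15,330 + $13,880 + $37,720 + $11,250 + $43,240 + $40,270 + $17,910 + $34,220 = $213,820.
$190,000 < $213,820 ≤ $230,000, so Category B applies.

Category B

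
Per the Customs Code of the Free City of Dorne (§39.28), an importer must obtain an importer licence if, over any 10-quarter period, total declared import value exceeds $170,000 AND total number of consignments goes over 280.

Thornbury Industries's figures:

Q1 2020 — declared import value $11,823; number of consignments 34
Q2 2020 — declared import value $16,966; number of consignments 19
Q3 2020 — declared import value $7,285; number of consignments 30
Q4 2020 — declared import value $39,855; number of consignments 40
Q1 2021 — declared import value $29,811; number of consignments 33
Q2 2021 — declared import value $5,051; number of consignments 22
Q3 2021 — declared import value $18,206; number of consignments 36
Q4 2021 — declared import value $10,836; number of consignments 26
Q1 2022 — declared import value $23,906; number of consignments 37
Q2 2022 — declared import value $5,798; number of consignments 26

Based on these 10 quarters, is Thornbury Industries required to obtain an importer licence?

No

Total declared import value: $11,823 + $16,966 + $7,285 + $39,855 + $29,811 + $5,051 + $18,206 + $10,836 + $23,906 + $5,798 = $169,537 (≤ $170,000).
Total number of consignments: 34 + 19 + 30 + 40 + 33 + 22 + 36 + 26 + 37 + 26 = 303 (> 280).
The test is 'and': the rule requires both, and at least one is not exceeded.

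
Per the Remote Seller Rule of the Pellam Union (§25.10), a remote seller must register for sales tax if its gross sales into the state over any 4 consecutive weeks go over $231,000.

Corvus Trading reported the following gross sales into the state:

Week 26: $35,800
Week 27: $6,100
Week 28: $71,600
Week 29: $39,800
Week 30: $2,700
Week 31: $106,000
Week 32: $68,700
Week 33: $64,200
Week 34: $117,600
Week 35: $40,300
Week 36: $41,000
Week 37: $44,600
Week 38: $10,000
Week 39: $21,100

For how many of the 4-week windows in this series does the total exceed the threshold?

5

Week 26–Week 29: $35,800 + $6,100 + $71,600 + $39,800 = $153,300 (under)
Week 27–Week 30: $6,100 + $71,600 + $39,800 + $2,700 = $120,200 (under)
Week 28–Week 31: $71,600 + $39,800 + $2,700 + $106,000 = $220,100 (under)
Week 29–Week 32: $39,800 + $2,700 + $106,000 + $68,700 = $217,200 (under)
Week 30–Week 33: $2,700 + $106,000 + $68,700 + $64,200 = $241,600 (over)
Week 31–Week 34: $106,000 + $68,700 + $64,200 + $117,600 = $356,500 (over)
Week 32–Week 35: $68,700 + $64,200 + $117,600 + $40,300 = $290,800 (over)
Week 33–Week 36: $64,200 + $117,600 + $40,300 + $41,000 = $263,100 (over)
Week 34–Week 37: $117,600 + $40,300 + $41,000 + $44,600 = $243,500 (over)
Week 35–Week 38: $40,300 + $41,000 + $44,600 + $10,000 = $135,900 (under)
Week 36–Week 39: $41,000 + $44,600 + $10,000 + $21,100 = $116,700 (under)
5 windows exceed the threshold.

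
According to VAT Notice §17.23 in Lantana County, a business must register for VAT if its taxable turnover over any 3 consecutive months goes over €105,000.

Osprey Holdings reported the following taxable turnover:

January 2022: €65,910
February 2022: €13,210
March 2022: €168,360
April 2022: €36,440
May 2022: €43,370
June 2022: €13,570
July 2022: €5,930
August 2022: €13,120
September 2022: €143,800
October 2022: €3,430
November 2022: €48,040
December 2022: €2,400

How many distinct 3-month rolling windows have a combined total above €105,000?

6

January 2022–March 2022: €65,910 + €13,210 + €168,360 = €247,480 (over)
February 2022–April 2022: €13,210 + €168,360 + €36,440 = €218,010 (over)
March 2022–May 2022: €168,360 + €36,440 + €43,370 = €248,170 (over)
April 2022–June 2022: €36,440 + €43,370 + €13,570 = €93,380 (under)
May 2022–July 2022: €43,370 + €13,570 + €5,930 = €62,870 (under)
June 2022–August 2022: €13,570 + €5,930 + €13,120 = €32,620 (under)
July 2022–September 2022: €5,930 + €13,120 + €143,800 = €162,850 (over)
August 2022–October 2022: €13,120 + €143,800 + €3,430 = €160,350 (over)
September 2022–November 2022: €143,800 + €3,430 + €48,040 = €195,270 (over)
October 2022–December 2022: €3,430 + €48,040 + €2,400 = €53,870 (under)
6 windows exceed the threshold.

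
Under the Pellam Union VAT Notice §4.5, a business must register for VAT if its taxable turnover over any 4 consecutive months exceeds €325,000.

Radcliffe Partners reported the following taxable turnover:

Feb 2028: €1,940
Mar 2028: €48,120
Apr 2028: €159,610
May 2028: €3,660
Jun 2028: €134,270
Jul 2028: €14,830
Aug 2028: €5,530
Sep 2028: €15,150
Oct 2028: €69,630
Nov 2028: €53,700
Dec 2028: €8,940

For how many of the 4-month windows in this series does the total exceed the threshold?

Feb 2028–May 2028: €1,940 + €48,120 + €159,610 + €3,660 = €213,330 (under)
Mar 2028–Jun 2028: €48,120 + €159,610 + €3,660 + €134,270 = €345,660 (over)
Apr 2028–Jul 2028: €159,610 + €3,660 + €134,270 + €14,830 = €312,370 (under)
May 2028–Aug 2028: €3,660 + €134,270 + €14,830 + €5,530 = €158,290 (under)
Jun 2028–Sep 2028: €134,270 + €14,830 + €5,530 + €15,150 = €169,780 (under)
Jul 2028–Oct 2028: €14,830 + €5,530 + €15,150 + €69,630 = €105,140 (under)
Aug 2028–Nov 2028: €5,530 + €15,150 + €69,630 + €53,700 = €144,010 (under)
Sep 2028–Dec 2028: €15,150 + €69,630 + €53,700 + €8,940 = €147,420 (under)
1 window exceeds the threshold.

1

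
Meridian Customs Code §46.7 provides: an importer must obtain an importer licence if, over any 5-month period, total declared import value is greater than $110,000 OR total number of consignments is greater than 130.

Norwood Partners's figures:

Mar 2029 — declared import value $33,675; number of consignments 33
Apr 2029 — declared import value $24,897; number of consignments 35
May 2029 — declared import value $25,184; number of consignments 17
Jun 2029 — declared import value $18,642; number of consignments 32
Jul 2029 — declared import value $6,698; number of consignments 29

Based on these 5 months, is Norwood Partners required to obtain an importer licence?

Yes

Total declared import value: $33,675 + $24,897 + $25,184 + $18,642 + $6,698 = $109,096 (≤ $110,000).
Total number of consignments: 33 + 35 + 17 + 32 + 29 = 146 (> 130).
The test is 'or': at least one threshold is exceeded.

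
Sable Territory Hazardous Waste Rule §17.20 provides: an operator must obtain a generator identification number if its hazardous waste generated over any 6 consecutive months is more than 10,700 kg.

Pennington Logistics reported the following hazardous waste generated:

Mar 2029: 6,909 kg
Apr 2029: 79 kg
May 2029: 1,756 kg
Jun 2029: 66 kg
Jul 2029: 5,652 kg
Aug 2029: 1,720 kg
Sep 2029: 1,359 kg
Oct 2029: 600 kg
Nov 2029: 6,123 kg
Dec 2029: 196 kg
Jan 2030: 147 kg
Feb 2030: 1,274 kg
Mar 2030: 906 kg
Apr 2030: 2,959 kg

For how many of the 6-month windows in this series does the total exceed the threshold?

5

Mar 2029–Aug 2029: 6,909 kg + 79 kg + 1,756 kg + 66 kg + 5,652 kg + 1,720 kg = 16,182 kg (over)
Apr 2029–Sep 2029: 79 kg + 1,756 kg + 66 kg + 5,652 kg + 1,720 kg + 1,359 kg = 10,632 kg (under)
May 2029–Oct 2029: 1,756 kg + 66 kg + 5,652 kg + 1,720 kg + 1,359 kg + 600 kg = 11,153 kg (over)
Jun 2029–Nov 2029: 66 kg + 5,652 kg + 1,720 kg + 1,359 kg + 600 kg + 6,123 kg = 15,520 kg (over)
Jul 2029–Dec 2029: 5,652 kg + 1,720 kg + 1,359 kg + 600 kg + 6,123 kg + 196 kg = 15,650 kg (over)
Aug 2029–Jan 2030: 1,720 kg + 1,359 kg + 600 kg + 6,123 kg + 196 kg + 147 kg = 10,145 kg (under)
Sep 2029–Feb 2030: 1,359 kg + 600 kg + 6,123 kg + 196 kg + 147 kg + 1,274 kg = 9,699 kg (under)
Oct 2029–Mar 2030: 600 kg + 6,123 kg + 196 kg + 147 kg + 1,274 kg + 906 kg = 9,246 kg (under)
Nov 2029–Apr 2030: 6,123 kg + 196 kg + 147 kg + 1,274 kg + 906 kg + 2,959 kg = 11,605 kg (over)
5 windows exceed the threshold.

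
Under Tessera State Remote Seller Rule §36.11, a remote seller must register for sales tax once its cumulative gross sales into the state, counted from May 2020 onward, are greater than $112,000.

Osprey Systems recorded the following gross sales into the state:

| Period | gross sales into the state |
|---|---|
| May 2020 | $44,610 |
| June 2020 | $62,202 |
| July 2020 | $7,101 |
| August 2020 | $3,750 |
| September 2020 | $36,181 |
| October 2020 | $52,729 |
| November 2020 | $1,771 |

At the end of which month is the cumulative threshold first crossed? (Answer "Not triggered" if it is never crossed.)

Through May 2020: $44,610
Through June 2020: $106,812
Through July 2020: $113,913 ← exceeds threshold

July 2020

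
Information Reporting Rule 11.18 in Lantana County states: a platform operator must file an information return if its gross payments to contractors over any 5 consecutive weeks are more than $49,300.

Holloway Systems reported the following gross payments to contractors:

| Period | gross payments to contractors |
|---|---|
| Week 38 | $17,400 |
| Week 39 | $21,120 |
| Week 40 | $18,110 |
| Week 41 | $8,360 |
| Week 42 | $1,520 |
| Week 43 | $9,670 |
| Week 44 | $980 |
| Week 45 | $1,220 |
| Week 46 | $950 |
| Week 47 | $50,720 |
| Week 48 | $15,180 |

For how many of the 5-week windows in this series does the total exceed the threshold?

4

Week 38–Week 42: $17,400 + $21,120 + $18,110 + $8,360 + $1,520 = $66,510 (over)
Week 39–Week 43: $21,120 + $18,110 + $8,360 + $1,520 + $9,670 = $58,780 (over)
Week 40–Week 44: $18,110 + $8,360 + $1,520 + $9,670 + $980 = $38,640 (under)
Week 41–Week 45: $8,360 + $1,520 + $9,670 + $980 + $1,220 = $21,750 (under)
Week 42–Week 46: $1,520 + $9,670 + $980 + $1,220 + $950 = $14,340 (under)
Week 43–Week 47: $9,670 + $980 + $1,220 + $950 + $50,720 = $63,540 (over)
Week 44–Week 48: $980 + $1,220 + $950 + $50,720 + $15,180 = $69,050 (over)
4 windows exceed the threshold.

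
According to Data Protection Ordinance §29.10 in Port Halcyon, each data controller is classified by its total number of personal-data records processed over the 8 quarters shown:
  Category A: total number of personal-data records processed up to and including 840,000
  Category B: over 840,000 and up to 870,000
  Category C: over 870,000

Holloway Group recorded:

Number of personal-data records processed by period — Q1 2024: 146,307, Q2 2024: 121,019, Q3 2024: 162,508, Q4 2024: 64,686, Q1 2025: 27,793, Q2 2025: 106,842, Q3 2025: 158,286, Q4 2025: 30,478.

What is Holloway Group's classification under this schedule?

Total number of personal-data records processed: 146,307 + 121,019 + 162,508 + 64,686 + 27,793 + 106,842 + 158,286 + 30,478 = 817,919.
817,919 ≤ 840,000, so Category A applies.

Category A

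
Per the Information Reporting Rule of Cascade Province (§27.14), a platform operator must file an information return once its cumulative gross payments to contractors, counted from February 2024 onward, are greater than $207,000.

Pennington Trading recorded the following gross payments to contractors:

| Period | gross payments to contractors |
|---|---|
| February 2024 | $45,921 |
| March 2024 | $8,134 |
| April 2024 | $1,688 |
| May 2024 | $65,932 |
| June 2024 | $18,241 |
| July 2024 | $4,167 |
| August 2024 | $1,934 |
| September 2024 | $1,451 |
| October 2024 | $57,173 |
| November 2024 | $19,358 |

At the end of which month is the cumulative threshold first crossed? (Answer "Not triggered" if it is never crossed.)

November 2024

Through February 2024: $45,921
Through March 2024: $54,055
Through April 2024: $55,743
Through May 2024: $121,675
Through June 2024: $139,916
Through July 2024: $144,083
Through August 2024: $146,017
Through September 2024: $147,468
Through October 2024: $204,641
Through November 2024: $223,999 ← exceeds threshold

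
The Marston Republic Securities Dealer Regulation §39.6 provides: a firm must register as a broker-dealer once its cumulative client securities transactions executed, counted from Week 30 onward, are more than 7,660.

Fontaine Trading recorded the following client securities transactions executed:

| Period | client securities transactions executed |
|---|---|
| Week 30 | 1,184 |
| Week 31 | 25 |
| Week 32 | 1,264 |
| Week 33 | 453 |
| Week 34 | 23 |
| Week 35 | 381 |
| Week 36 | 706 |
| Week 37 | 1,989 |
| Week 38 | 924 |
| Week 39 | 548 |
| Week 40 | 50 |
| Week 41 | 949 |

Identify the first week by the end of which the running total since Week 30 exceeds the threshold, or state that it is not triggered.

Through Week 30: 1,184
Through Week 31: 1,209
Through Week 32: 2,473
Through Week 33: 2,926
Through Week 34: 2,949
Through Week 35: 3,330
Through Week 36: 4,036
Through Week 37: 6,025
Through Week 38: 6,949
Through Week 39: 7,497
Through Week 40: 7,547
Through Week 41: 8,496 ← exceeds threshold

Week 41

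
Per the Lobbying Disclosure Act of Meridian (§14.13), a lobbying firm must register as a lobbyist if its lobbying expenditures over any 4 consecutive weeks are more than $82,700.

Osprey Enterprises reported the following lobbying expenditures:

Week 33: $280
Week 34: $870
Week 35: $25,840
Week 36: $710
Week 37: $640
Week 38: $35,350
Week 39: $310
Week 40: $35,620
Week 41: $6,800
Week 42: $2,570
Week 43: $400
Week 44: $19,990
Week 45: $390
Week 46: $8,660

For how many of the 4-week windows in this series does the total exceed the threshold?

0

Week 33–Week 36: $280 + $870 + $25,840 + $710 = $27,700 (under)
Week 34–Week 37: $870 + $25,840 + $710 + $640 = $28,060 (under)
Week 35–Week 38: $25,840 + $710 + $640 + $35,350 = $62,540 (under)
Week 36–Week 39: $710 + $640 + $35,350 + $310 = $37,010 (under)
Week 37–Week 40: $640 + $35,350 + $310 + $35,620 = $71,920 (under)
Week 38–Week 41: $35,350 + $310 + $35,620 + $6,800 = $78,080 (under)
Week 39–Week 42: $310 + $35,620 + $6,800 + $2,570 = $45,300 (under)
Week 40–Week 43: $35,620 + $6,800 + $2,570 + $400 = $45,390 (under)
Week 41–Week 44: $6,800 + $2,570 + $400 + $19,990 = $29,760 (under)
Week 42–Week 45: $2,570 + $400 + $19,990 + $390 = $23,350 (under)
Week 43–Week 46: $400 + $19,990 + $390 + $8,660 = $29,440 (under)
0 windows exceed the threshold.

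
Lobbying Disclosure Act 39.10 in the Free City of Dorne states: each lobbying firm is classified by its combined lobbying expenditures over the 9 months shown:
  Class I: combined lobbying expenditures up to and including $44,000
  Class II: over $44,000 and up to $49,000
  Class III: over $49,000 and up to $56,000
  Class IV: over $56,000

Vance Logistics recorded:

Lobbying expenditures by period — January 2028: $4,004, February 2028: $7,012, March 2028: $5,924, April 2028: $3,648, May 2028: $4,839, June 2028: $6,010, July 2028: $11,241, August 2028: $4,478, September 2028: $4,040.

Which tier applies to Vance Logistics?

Class III

Combined lobbying expenditures: $4,004 + $7,012 + $5,924 + $3,648 + $4,839 + $6,010 + $11,241 + $4,478 + $4,040 = $51,196.
$49,000 < $51,196 ≤ $56,000, so Class III applies.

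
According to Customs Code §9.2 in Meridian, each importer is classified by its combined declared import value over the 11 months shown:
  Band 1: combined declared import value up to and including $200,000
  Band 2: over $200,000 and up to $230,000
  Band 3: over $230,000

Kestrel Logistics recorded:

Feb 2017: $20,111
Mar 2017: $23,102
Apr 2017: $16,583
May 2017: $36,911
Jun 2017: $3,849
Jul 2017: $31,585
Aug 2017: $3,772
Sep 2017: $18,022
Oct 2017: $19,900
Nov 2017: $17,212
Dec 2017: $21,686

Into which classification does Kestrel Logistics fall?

Combined declared import value: $20,111 + $23,102 + $16,583 + $36,911 + $3,849 + $31,585 + $3,772 + $18,022 + $19,900 + $17,212 + $21,686 = $212,733.
$200,000 < $212,733 ≤ $230,000, so Band 2 applies.

Band 2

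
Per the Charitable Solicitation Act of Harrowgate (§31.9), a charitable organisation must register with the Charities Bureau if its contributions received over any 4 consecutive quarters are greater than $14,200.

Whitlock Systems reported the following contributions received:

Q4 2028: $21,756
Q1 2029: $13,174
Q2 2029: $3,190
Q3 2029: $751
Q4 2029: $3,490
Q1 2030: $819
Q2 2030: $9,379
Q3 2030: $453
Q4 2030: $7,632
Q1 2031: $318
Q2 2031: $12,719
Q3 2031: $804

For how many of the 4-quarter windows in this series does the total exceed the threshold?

Q4 2028–Q3 2029: $21,756 + $13,174 + $3,190 + $751 = $38,871 (over)
Q1 2029–Q4 2029: $13,174 + $3,190 + $751 + $3,490 = $20,605 (over)
Q2 2029–Q1 2030: $3,190 + $751 + $3,490 + $819 = $8,250 (under)
Q3 2029–Q2 2030: $751 + $3,490 + $819 + $9,379 = $14,439 (over)
Q4 2029–Q3 2030: $3,490 + $819 + $9,379 + $453 = $14,141 (under)
Q1 2030–Q4 2030: $819 + $9,379 + $453 + $7,632 = $18,283 (over)
Q2 2030–Q1 2031: $9,379 + $453 + $7,632 + $318 = $17,782 (over)
Q3 2030–Q2 2031: $453 + $7,632 + $318 + $12,719 = $21,122 (over)
Q4 2030–Q3 2031: $7,632 + $318 + $12,719 + $804 = $21,473 (over)
7 windows exceed the threshold.

7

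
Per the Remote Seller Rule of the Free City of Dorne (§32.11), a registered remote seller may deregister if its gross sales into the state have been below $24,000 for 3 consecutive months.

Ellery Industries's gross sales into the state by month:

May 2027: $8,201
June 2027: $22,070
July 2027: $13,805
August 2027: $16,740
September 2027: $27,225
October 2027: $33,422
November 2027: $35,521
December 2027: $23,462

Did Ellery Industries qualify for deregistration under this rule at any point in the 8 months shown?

Months below $24,000: May 2027, June 2027, July 2027, August 2027, December 2027.
Longest run of consecutive months below the threshold: 4.
4 ≥ 3, so Ellery Industries became eligible.

Yes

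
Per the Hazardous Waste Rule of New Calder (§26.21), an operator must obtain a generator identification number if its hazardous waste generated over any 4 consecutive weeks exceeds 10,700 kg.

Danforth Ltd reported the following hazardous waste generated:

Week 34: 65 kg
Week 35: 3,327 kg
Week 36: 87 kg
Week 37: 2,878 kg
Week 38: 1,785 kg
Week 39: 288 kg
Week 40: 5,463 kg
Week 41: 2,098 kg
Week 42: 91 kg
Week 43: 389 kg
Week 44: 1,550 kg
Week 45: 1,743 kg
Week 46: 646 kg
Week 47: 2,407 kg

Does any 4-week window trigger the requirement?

Week 34–Week 37: 65 kg + 3,327 kg + 87 kg + 2,878 kg = 6,357 kg (under)
Week 35–Week 38: 3,327 kg + 87 kg + 2,878 kg + 1,785 kg = 8,077 kg (under)
Week 36–Week 39: 87 kg + 2,878 kg + 1,785 kg + 288 kg = 5,038 kg (under)
Week 37–Week 40: 2,878 kg + 1,785 kg + 288 kg + 5,463 kg = 10,414 kg (under)
Week 38–Week 41: 1,785 kg + 288 kg + 5,463 kg + 2,098 kg = 9,634 kg (under)
Week 39–Week 42: 288 kg + 5,463 kg + 2,098 kg + 91 kg = 7,940 kg (under)
Week 40–Week 43: 5,463 kg + 2,098 kg + 91 kg + 389 kg = 8,041 kg (under)
Week 41–Week 44: 2,098 kg + 91 kg + 389 kg + 1,550 kg = 4,128 kg (under)
Week 42–Week 45: 91 kg + 389 kg + 1,550 kg + 1,743 kg = 3,773 kg (under)
Week 43–Week 46: 389 kg + 1,550 kg + 1,743 kg + 646 kg = 4,328 kg (under)
Week 44–Week 47: 1,550 kg + 1,743 kg + 646 kg + 2,407 kg = 6,346 kg (under)
No window exceeds 10,700 kg.

No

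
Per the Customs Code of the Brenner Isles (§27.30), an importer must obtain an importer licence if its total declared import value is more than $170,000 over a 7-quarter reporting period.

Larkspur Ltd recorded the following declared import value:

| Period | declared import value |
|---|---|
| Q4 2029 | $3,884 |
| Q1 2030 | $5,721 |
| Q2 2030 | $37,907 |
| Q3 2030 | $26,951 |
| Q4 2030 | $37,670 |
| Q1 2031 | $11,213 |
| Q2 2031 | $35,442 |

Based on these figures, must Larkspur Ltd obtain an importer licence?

No

Total declared import value: $3,884 + $5,721 + $37,907 + $26,951 + $37,670 + $11,213 + $35,442 = $158,788.
$158,788 ≤ $170,000, so the threshold is not exceeded.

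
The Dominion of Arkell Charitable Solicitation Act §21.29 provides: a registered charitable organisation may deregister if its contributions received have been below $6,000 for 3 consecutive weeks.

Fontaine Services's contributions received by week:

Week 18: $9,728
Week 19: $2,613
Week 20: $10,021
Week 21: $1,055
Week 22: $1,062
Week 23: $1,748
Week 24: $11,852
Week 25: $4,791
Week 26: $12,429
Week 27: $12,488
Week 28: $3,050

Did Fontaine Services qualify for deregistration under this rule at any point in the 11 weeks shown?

Yes

Weeks below $6,000: Week 19, Week 21, Week 22, Week 23, Week 25, Week 28.
Longest run of consecutive weeks below the threshold: 3.
3 ≥ 3, so Fontaine Services became eligible.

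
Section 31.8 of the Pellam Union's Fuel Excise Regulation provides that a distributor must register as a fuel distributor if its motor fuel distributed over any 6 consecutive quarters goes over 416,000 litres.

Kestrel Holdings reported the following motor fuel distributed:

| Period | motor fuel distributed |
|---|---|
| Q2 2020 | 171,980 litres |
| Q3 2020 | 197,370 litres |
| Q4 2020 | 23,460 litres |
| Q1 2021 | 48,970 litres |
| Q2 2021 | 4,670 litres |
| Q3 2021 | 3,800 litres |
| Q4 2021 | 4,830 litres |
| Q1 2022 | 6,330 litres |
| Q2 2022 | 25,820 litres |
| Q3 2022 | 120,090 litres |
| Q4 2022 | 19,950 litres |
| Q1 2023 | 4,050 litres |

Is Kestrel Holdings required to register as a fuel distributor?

Q2 2020–Q3 2021: 171,980 litres + 197,370 litres + 23,460 litres + 48,970 litres + 4,670 litres + 3,800 litres = 450,250 litres (over)
Q3 2020–Q4 2021: 197,370 litres + 23,460 litres + 48,970 litres + 4,670 litres + 3,800 litres + 4,830 litres = 283,100 litres (under)
Q4 2020–Q1 2022: 23,460 litres + 48,970 litres + 4,670 litres + 3,800 litres + 4,830 litres + 6,330 litres = 92,060 litres (under)
Q1 2021–Q2 2022: 48,970 litres + 4,670 litres + 3,800 litres + 4,830 litres + 6,330 litres + 25,820 litres = 94,420 litres (under)
Q2 2021–Q3 2022: 4,670 litres + 3,800 litres + 4,830 litres + 6,330 litres + 25,820 litres + 120,090 litres = 165,540 litres (under)
Q3 2021–Q4 2022: 3,800 litres + 4,830 litres + 6,330 litres + 25,820 litres + 120,090 litres + 19,950 litres = 180,820 litres (under)
Q4 2021–Q1 2023: 4,830 litres + 6,330 litres + 25,820 litres + 120,090 litres + 19,950 litres + 4,050 litres = 181,070 litres (under)
At least one window exceeds 416,000 litres.

Yes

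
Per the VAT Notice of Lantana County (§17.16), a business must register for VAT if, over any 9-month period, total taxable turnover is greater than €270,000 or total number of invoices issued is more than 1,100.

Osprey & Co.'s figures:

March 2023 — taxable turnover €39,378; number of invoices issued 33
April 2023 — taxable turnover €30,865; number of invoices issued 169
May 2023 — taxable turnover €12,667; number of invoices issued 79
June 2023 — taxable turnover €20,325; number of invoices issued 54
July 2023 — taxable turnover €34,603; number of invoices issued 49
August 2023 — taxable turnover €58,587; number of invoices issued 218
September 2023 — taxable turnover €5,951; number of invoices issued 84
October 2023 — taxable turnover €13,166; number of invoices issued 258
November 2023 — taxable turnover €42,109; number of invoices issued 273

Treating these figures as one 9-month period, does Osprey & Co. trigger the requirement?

Total taxable turnover: €39,378 + €30,865 + €12,667 + €20,325 + €34,603 + €58,587 + €5,951 + €13,166 + €42,109 = €257,651 (≤ €270,000).
Total number of invoices issued: 33 + 169 + 79 + 54 + 49 + 218 + 84 + 258 + 273 = 1,217 (> 1,100).
The test is 'or': at least one threshold is exceeded.

Yes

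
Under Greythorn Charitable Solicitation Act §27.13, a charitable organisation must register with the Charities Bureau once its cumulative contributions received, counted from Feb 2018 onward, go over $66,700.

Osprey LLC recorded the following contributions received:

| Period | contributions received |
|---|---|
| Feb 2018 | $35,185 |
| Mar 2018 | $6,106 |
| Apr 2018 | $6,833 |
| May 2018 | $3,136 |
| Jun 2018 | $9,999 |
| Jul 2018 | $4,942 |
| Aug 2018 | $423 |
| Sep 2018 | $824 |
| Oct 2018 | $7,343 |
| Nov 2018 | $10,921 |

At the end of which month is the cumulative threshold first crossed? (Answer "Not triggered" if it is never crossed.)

Sep 2018

Through Feb 2018: $35,185
Through Mar 2018: $41,291
Through Apr 2018: $48,124
Through May 2018: $51,260
Through Jun 2018: $61,259
Through Jul 2018: $66,201
Through Aug 2018: $66,624
Through Sep 2018: $67,448 ← exceeds threshold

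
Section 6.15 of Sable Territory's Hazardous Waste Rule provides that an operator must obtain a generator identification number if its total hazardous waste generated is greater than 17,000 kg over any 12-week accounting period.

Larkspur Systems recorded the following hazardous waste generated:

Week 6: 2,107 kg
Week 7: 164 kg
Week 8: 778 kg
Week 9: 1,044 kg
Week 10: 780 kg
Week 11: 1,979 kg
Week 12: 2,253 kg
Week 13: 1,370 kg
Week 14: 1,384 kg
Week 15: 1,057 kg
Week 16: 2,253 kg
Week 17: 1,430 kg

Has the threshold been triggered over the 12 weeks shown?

No

Total hazardous waste generated: 2,107 kg + 164 kg + 778 kg + 1,044 kg + 780 kg + 1,979 kg + 2,253 kg + 1,370 kg + 1,384 kg + 1,057 kg + 2,253 kg + 1,430 kg = 16,599 kg.
16,599 kg ≤ 17,000 kg, so the threshold is not exceeded.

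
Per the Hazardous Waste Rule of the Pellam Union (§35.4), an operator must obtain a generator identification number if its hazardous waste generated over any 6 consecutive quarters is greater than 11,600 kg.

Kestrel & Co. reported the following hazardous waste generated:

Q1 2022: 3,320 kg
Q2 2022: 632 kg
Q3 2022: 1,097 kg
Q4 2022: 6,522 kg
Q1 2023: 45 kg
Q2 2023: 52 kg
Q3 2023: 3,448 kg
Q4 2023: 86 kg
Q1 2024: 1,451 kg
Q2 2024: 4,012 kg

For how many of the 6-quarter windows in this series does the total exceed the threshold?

3

Q1 2022–Q2 2023: 3,320 kg + 632 kg + 1,097 kg + 6,522 kg + 45 kg + 52 kg = 11,668 kg (over)
Q2 2022–Q3 2023: 632 kg + 1,097 kg + 6,522 kg + 45 kg + 52 kg + 3,448 kg = 11,796 kg (over)
Q3 2022–Q4 2023: 1,097 kg + 6,522 kg + 45 kg + 52 kg + 3,448 kg + 86 kg = 11,250 kg (under)
Q4 2022–Q1 2024: 6,522 kg + 45 kg + 52 kg + 3,448 kg + 86 kg + 1,451 kg = 11,604 kg (over)
Q1 2023–Q2 2024: 45 kg + 52 kg + 3,448 kg + 86 kg + 1,451 kg + 4,012 kg = 9,094 kg (under)
3 windows exceed the threshold.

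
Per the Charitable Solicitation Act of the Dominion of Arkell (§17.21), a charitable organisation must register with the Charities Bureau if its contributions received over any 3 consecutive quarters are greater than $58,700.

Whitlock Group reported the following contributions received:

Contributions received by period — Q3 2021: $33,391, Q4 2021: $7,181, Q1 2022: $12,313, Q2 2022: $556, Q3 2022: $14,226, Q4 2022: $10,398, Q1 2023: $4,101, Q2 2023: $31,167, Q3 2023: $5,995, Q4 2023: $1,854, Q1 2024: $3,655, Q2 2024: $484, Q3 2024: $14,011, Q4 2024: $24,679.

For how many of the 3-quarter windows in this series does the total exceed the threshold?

Q3 2021–Q1 2022: $33,391 + $7,181 + $12,313 = $52,885 (under)
Q4 2021–Q2 2022: $7,181 + $12,313 + $556 = $20,050 (under)
Q1 2022–Q3 2022: $12,313 + $556 + $14,226 = $27,095 (under)
Q2 2022–Q4 2022: $556 + $14,226 + $10,398 = $25,180 (under)
Q3 2022–Q1 2023: $14,226 + $10,398 + $4,101 = $28,725 (under)
Q4 2022–Q2 2023: $10,398 + $4,101 + $31,167 = $45,666 (under)
Q1 2023–Q3 2023: $4,101 + $31,167 + $5,995 = $41,263 (under)
Q2 2023–Q4 2023: $31,167 + $5,995 + $1,854 = $39,016 (under)
Q3 2023–Q1 2024: $5,995 + $1,854 + $3,655 = $11,504 (under)
Q4 2023–Q2 2024: $1,854 + $3,655 + $484 = $5,993 (under)
Q1 2024–Q3 2024: $3,655 + $484 + $14,011 = $18,150 (under)
Q2 2024–Q4 2024: $484 + $14,011 + $24,679 = $39,174 (under)
0 windows exceed the threshold.

0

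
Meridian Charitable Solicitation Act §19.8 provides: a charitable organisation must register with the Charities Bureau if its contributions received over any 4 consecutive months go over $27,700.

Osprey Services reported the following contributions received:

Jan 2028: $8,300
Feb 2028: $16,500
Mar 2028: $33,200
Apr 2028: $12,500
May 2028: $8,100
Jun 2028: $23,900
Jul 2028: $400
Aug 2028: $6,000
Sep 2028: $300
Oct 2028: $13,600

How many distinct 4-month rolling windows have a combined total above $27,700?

6

Jan 2028–Apr 2028: $8,300 + $16,500 + $33,200 + $12,500 = $70,500 (over)
Feb 2028–May 2028: $16,500 + $33,200 + $12,500 + $8,100 = $70,300 (over)
Mar 2028–Jun 2028: $33,200 + $12,500 + $8,100 + $23,900 = $77,700 (over)
Apr 2028–Jul 2028: $12,500 + $8,100 + $23,900 + $400 = $44,900 (over)
May 2028–Aug 2028: $8,100 + $23,900 + $400 + $6,000 = $38,400 (over)
Jun 2028–Sep 2028: $23,900 + $400 + $6,000 + $300 = $30,600 (over)
Jul 2028–Oct 2028: $400 + $6,000 + $300 + $13,600 = $20,300 (under)
6 windows exceed the threshold.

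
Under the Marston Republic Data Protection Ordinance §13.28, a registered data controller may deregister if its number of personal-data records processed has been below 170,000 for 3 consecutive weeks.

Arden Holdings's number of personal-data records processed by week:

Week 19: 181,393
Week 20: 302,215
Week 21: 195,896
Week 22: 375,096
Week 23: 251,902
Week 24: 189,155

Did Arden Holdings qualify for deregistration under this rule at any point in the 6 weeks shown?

No

No week is below 170,000.
Longest run of consecutive weeks below the threshold: 0.
0 < 3, so Arden Holdings never became eligible.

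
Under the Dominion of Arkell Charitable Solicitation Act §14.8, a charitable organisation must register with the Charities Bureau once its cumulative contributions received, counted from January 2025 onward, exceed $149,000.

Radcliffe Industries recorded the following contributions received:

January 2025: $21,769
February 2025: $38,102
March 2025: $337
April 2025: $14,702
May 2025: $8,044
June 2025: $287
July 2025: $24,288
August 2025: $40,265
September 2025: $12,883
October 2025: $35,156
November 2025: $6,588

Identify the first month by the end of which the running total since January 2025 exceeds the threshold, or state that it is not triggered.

Through January 2025: $21,769
Through February 2025: $59,871
Through March 2025: $60,208
Through April 2025: $74,910
Through May 2025: $82,954
Through June 2025: $83,241
Through July 2025: $107,529
Through August 2025: $147,794
Through September 2025: $160,677 ← exceeds threshold

September 2025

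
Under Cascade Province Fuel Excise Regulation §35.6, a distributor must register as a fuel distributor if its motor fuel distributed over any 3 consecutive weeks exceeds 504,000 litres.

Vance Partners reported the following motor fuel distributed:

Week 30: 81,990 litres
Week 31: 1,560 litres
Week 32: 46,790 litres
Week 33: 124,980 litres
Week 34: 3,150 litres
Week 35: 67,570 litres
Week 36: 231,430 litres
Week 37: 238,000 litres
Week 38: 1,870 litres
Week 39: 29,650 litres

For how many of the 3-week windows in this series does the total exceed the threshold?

1

Week 30–Week 32: 81,990 litres + 1,560 litres + 46,790 litres = 130,340 litres (under)
Week 31–Week 33: 1,560 litres + 46,790 litres + 124,980 litres = 173,330 litres (under)
Week 32–Week 34: 46,790 litres + 124,980 litres + 3,150 litres = 174,920 litres (under)
Week 33–Week 35: 124,980 litres + 3,150 litres + 67,570 litres = 195,700 litres (under)
Week 34–Week 36: 3,150 litres + 67,570 litres + 231,430 litres = 302,150 litres (under)
Week 35–Week 37: 67,570 litres + 231,430 litres + 238,000 litres = 537,000 litres (over)
Week 36–Week 38: 231,430 litres + 238,000 litres + 1,870 litres = 471,300 litres (under)
Week 37–Week 39: 238,000 litres + 1,870 litres + 29,650 litres = 269,520 litres (under)
1 window exceeds the threshold.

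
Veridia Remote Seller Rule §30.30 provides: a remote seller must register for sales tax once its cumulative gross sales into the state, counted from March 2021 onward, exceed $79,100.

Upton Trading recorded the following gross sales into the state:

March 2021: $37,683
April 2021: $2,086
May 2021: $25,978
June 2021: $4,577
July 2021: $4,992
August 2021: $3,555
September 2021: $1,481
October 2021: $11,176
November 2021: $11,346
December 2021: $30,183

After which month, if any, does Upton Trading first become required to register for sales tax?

September 2021

Through March 2021: $37,683
Through April 2021: $39,769
Through May 2021: $65,747
Through June 2021: $70,324
Through July 2021: $75,316
Through August 2021: $78,871
Through September 2021: $80,352 ← exceeds threshold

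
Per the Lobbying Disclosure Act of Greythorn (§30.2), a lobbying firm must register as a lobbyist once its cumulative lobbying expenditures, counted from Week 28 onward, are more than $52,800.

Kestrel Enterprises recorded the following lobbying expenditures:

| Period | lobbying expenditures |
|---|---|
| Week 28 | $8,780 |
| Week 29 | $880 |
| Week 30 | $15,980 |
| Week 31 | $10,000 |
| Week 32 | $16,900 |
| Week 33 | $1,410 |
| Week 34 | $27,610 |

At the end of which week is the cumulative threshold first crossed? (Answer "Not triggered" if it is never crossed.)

Through Week 28: $8,780
Through Week 29: $9,660
Through Week 30: $25,640
Through Week 31: $35,640
Through Week 32: $52,540
Through Week 33: $53,950 ← exceeds threshold

Week 33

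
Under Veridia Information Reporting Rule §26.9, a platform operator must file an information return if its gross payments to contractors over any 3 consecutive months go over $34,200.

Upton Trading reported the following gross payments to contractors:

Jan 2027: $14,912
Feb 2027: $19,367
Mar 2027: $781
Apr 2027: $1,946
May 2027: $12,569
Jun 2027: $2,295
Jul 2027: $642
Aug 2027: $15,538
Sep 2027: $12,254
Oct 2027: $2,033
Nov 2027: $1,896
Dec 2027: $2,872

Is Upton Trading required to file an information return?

Yes

Jan 2027–Mar 2027: $14,912 + $19,367 + $781 = $35,060 (over)
Feb 2027–Apr 2027: $19,367 + $781 + $1,946 = $22,094 (under)
Mar 2027–May 2027: $781 + $1,946 + $12,569 = $15,296 (under)
Apr 2027–Jun 2027: $1,946 + $12,569 + $2,295 = $16,810 (under)
May 2027–Jul 2027: $12,569 + $2,295 + $642 = $15,506 (under)
Jun 2027–Aug 2027: $2,295 + $642 + $15,538 = $18,475 (under)
Jul 2027–Sep 2027: $642 + $15,538 + $12,254 = $28,434 (under)
Aug 2027–Oct 2027: $15,538 + $12,254 + $2,033 = $29,825 (under)
Sep 2027–Nov 2027: $12,254 + $2,033 + $1,896 = $16,183 (under)
Oct 2027–Dec 2027: $2,033 + $1,896 + $2,872 = $6,801 (under)
At least one window exceeds $34,200.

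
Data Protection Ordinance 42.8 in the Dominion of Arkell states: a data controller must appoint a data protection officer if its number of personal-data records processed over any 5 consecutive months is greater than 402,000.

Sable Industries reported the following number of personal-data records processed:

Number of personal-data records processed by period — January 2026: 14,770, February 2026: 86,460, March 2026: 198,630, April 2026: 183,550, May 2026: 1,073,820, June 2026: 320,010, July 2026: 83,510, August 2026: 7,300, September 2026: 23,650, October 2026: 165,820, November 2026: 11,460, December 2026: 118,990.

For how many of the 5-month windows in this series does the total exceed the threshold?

6

January 2026–May 2026: 14,770 + 86,460 + 198,630 + 183,550 + 1,073,820 = 1,557,230 (over)
February 2026–June 2026: 86,460 + 198,630 + 183,550 + 1,073,820 + 320,010 = 1,862,470 (over)
March 2026–July 2026: 198,630 + 183,550 + 1,073,820 + 320,010 + 83,510 = 1,859,520 (over)
April 2026–August 2026: 183,550 + 1,073,820 + 320,010 + 83,510 + 7,300 = 1,668,190 (over)
May 2026–September 2026: 1,073,820 + 320,010 + 83,510 + 7,300 + 23,650 = 1,508,290 (over)
June 2026–October 2026: 320,010 + 83,510 + 7,300 + 23,650 + 165,820 = 600,290 (over)
July 2026–November 2026: 83,510 + 7,300 + 23,650 + 165,820 + 11,460 = 291,740 (under)
August 2026–December 2026: 7,300 + 23,650 + 165,820 + 11,460 + 118,990 = 327,220 (under)
6 windows exceed the threshold.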